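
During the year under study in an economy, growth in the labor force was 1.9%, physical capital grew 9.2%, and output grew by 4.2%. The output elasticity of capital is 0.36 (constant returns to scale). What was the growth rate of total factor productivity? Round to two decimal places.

Labor's share = 1 − 0.36 = 0.64.
Physical capital: 0.36 × 9.2 = 3.312 pp.
The labor force: 0.64 × 1.9 = 1.216 pp.
TFP growth = 4.2 − 4.528 = -0.328%.

-0.33%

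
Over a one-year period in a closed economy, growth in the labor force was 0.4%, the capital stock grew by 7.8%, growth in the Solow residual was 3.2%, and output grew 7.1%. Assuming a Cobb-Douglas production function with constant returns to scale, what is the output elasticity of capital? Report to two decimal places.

gY = gA + α·gK + (1−α)·gL, so gY − gA − gL = α(gK − gL).
7.1 − 3.2 − 0.4 = α × (7.8 − 0.4).
3.5 = 7.4 α, so α = 0.473.

α = 0.47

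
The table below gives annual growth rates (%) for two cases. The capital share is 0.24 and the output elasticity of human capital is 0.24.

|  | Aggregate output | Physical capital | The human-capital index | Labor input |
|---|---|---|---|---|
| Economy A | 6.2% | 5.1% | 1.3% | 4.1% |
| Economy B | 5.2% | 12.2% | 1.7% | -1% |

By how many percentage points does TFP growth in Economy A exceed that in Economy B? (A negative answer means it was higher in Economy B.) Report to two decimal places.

Labor's share = 1 − 0.24 − 0.24 = 0.52.
Economy A: TFP = 6.2 − 1.224 − 0.312 − 2.132 = 2.532%.
Economy B: TFP = 5.2 − 2.928 − 0.408 + 0.52 = 2.384%.
Difference = 2.532 − (2.384) = 0.148 pp.

0.15 percentage points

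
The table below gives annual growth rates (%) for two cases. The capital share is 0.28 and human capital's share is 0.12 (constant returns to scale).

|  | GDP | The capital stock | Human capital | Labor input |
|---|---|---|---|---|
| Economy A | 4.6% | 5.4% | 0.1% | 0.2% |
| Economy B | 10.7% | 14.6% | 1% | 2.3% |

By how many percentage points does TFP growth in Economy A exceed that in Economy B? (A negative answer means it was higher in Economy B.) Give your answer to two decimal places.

-2.16 percentage points

Labor's share = 1 − 0.28 − 0.12 = 0.6.
Economy A: TFP = 4.6 − 1.512 − 0.012 − 0.12 = 2.956%.
Economy B: TFP = 10.7 − 4.088 − 0.12 − 1.38 = 5.112%.
Difference = 2.956 − (5.112) = -2.156 pp.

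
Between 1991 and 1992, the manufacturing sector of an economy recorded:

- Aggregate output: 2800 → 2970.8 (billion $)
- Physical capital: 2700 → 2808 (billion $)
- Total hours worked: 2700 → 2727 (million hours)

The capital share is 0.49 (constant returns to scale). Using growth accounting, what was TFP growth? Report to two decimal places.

Aggregate output growth = (2970.8 − 2800) / 2800 = 6.1%.
Physical capital growth = (2808 − 2700) / 2700 = 4%.
Total hours worked growth = (2727 − 2700) / 2700 = 1%.
Labor's share = 1 − 0.49 = 0.51.
Physical capital: 0.49 × 4 = 1.96 pp.
Total hours worked: 0.51 × 1 = 0.51 pp.
TFP growth = 6.1 − 2.47 = 3.63%.

3.63%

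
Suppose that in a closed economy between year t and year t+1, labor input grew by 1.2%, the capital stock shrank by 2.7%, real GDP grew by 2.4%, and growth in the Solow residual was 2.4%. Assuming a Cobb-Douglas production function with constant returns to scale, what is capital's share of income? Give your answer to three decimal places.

Capital's share of income is 0.308.

gY = gA + α·gK + (1−α)·gL, so gY − gA − gL = α(gK − gL).
2.4 − 2.4 − 1.2 = α × (-2.7 − 1.2).
-1.2 = -3.9 α, so α = 0.30769.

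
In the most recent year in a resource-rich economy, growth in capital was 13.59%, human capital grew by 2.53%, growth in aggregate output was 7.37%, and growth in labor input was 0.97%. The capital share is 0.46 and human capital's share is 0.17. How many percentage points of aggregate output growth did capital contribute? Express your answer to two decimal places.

Contribution = share × growth = 0.46 × 13.59 = 6.2514 pp.

6.25 percentage points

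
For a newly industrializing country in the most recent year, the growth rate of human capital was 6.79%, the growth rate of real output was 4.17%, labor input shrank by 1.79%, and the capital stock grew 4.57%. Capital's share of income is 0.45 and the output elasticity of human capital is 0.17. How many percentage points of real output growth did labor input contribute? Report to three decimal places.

-0.680 percentage points

Labor's share = 1 − 0.45 − 0.17 = 0.38.
Contribution = share × growth = 0.38 × (-1.79) = -0.6802 pp.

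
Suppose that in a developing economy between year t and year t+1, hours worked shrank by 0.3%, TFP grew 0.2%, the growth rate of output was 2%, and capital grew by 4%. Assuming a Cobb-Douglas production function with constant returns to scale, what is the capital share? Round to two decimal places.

gY = gA + α·gK + (1−α)·gL, so gY − gA − gL = α(gK − gL).
2 − 0.2 + 0.3 = α × (4 − (-0.3)).
2.1 = 4.3 α, so α = 0.4884.

0.49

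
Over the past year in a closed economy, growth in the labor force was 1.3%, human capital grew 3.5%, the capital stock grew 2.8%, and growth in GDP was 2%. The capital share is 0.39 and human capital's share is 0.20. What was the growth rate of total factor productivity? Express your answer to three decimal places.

-0.325%

Labor's share = 1 − 0.39 − 0.2 = 0.41.
The capital stock: 0.39 × 2.8 = 1.092 pp.
Human capital: 0.2 × 3.5 = 0.7 pp.
The labor force: 0.41 × 1.3 = 0.533 pp.
TFP growth = 2 − 2.325 = -0.325%.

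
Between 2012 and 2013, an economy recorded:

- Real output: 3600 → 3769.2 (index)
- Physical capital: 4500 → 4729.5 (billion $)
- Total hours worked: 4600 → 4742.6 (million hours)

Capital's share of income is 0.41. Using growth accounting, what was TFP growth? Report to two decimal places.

TFP growth was 0.78%.

Real output growth = (3769.2 − 3600) / 3600 = 4.7%.
Physical capital growth = (4729.5 − 4500) / 4500 = 5.1%.
Total hours worked growth = (4742.6 − 4600) / 4600 = 3.1%.
Labor's share = 1 − 0.41 = 0.59.
Physical capital: 0.41 × 5.1 = 2.091 pp.
Total hours worked: 0.59 × 3.1 = 1.829 pp.
TFP growth = 4.7 − 3.92 = 0.78%.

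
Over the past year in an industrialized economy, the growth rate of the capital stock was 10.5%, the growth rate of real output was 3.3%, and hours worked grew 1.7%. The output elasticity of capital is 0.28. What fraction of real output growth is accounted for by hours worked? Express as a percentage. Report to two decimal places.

Hours worked accounted for 37.09% of growth.

Labor's share = 1 − 0.28 = 0.72.
Hours worked contributed 0.72 × 1.7 = 1.224 pp.
Share of growth = 1.224 / 3.3 × 100 = 37.0909%.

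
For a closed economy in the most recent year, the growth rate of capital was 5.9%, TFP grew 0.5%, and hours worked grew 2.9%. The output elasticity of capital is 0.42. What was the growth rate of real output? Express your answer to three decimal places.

4.660%

Labor's share = 1 − 0.42 = 0.58.
Capital: 0.42 × 5.9 = 2.478 pp.
Hours worked: 0.58 × 2.9 = 1.682 pp.
Output growth = 0.5 + 4.16 = 4.66%.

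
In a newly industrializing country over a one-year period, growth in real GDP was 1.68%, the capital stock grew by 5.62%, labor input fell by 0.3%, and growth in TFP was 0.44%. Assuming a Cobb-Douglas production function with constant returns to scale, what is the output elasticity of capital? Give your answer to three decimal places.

gY = gA + α·gK + (1−α)·gL, so gY − gA − gL = α(gK − gL).
1.68 − 0.44 + 0.3 = α × (5.62 − (-0.3)).
1.54 = 5.92 α, so α = 0.26014.

The output elasticity of capital is 0.260.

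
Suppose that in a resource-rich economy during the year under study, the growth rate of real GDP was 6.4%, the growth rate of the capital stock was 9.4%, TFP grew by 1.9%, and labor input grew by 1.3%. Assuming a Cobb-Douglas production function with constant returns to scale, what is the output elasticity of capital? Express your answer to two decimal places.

gY = gA + α·gK + (1−α)·gL, so gY − gA − gL = α(gK − gL).
6.4 − 1.9 − 1.3 = α × (9.4 − 1.3).
3.2 = 8.1 α, so α = 0.3951.

0.40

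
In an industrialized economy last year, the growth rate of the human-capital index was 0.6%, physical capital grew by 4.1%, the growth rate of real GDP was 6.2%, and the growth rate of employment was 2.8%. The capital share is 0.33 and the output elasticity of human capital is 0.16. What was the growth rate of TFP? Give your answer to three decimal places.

3.323%

Labor's share = 1 − 0.33 − 0.16 = 0.51.
Physical capital: 0.33 × 4.1 = 1.353 pp.
The human-capital index: 0.16 × 0.6 = 0.096 pp.
Employment: 0.51 × 2.8 = 1.428 pp.
TFP growth = 6.2 − 2.877 = 3.323%.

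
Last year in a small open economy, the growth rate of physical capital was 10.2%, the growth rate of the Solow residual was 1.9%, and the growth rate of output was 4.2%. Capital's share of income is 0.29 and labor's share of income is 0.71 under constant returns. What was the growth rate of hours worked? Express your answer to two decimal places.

Labor's share = 1 − 0.29 = 0.71.
gY = gA + 0.29×10.2 + 0.71×g.
0.71×g = 4.2 − 1.9 − 2.958 = -0.658.
g = -0.658 / 0.71 = -0.9268%.

-0.93%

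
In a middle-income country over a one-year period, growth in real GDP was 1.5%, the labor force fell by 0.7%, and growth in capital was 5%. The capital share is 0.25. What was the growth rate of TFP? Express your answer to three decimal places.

0.775%

Labor's share = 1 − 0.25 = 0.75.
Capital: 0.25 × 5 = 1.25 pp.
The labor force: 0.75 × (-0.7) = -0.525 pp.
TFP growth = 1.5 − 0.725 = 0.775%.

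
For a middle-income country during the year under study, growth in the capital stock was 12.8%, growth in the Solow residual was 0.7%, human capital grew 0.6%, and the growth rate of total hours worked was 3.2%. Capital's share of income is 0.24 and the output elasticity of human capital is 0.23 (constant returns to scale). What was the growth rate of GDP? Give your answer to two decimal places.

5.61%

Labor's share = 1 − 0.24 − 0.23 = 0.53.
The capital stock: 0.24 × 12.8 = 3.072 pp.
Human capital: 0.23 × 0.6 = 0.138 pp.
Total hours worked: 0.53 × 3.2 = 1.696 pp.
Output growth = 0.7 + 4.906 = 5.606%.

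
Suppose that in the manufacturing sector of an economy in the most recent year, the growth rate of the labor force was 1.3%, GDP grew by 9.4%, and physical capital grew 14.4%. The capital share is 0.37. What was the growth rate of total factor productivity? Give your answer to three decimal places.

3.253%

Labor's share = 1 − 0.37 = 0.63.
Physical capital: 0.37 × 14.4 = 5.328 pp.
The labor force: 0.63 × 1.3 = 0.819 pp.
TFP growth = 9.4 − 6.147 = 3.253%.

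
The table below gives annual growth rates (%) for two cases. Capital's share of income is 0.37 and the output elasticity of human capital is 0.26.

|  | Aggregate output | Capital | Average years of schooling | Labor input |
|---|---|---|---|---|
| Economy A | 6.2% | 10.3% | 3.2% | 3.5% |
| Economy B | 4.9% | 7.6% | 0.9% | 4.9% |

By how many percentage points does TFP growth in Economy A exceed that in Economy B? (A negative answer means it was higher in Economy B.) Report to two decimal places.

Labor's share = 1 − 0.37 − 0.26 = 0.37.
Economy A: TFP = 6.2 − 3.811 − 0.832 − 1.295 = 0.262%.
Economy B: TFP = 4.9 − 2.812 − 0.234 − 1.813 = 0.041%.
Difference = 0.262 − (0.041) = 0.221 pp.

0.22 percentage points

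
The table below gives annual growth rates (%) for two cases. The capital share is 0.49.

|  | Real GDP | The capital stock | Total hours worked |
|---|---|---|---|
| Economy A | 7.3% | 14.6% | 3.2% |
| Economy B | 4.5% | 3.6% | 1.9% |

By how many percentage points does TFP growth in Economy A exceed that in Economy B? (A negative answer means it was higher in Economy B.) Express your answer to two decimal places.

-3.25 percentage points

Labor's share = 1 − 0.49 = 0.51.
Economy A: TFP = 7.3 − 7.154 − 1.632 = -1.486%.
Economy B: TFP = 4.5 − 1.764 − 0.969 = 1.767%.
Difference = -1.486 − (1.767) = -3.253 pp.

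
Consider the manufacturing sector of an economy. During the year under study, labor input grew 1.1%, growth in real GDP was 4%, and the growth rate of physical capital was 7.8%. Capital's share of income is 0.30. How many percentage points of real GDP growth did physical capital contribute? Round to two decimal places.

2.34 percentage points

Contribution = share × growth = 0.3 × 7.8 = 2.34 pp.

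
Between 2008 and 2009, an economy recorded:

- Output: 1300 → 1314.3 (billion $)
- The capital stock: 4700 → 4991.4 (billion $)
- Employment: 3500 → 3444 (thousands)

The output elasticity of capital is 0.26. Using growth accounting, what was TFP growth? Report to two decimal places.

0.67%

Output growth = (1314.3 − 1300) / 1300 = 1.1%.
The capital stock growth = (4991.4 − 4700) / 4700 = 6.2%.
Employment growth = (3444 − 3500) / 3500 = -1.6%.
Labor's share = 1 − 0.26 = 0.74.
The capital stock: 0.26 × 6.2 = 1.612 pp.
Employment: 0.74 × (-1.6) = -1.184 pp.
TFP growth = 1.1 − 0.428 = 0.672%.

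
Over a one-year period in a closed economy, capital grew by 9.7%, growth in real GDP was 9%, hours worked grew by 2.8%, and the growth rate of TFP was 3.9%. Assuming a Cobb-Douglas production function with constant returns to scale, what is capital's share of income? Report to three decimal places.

gY = gA + α·gK + (1−α)·gL, so gY − gA − gL = α(gK − gL).
9 − 3.9 − 2.8 = α × (9.7 − 2.8).
2.3 = 6.9 α, so α = 0.33333.

0.333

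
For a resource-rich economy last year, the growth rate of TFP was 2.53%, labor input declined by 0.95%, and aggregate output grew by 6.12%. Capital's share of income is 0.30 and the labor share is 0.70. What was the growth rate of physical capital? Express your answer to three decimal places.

Labor's share = 1 − 0.3 = 0.7.
gY = gA + 0.7×(-0.95) + 0.3×g.
0.3×g = 6.12 − 2.53 + 0.665 = 4.255.
g = 4.255 / 0.3 = 14.18333%.

Physical capital grew 14.183%.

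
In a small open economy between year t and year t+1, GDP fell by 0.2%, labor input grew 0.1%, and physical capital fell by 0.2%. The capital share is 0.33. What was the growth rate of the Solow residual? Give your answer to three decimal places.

Labor's share = 1 − 0.33 = 0.67.
Physical capital: 0.33 × (-0.2) = -0.066 pp.
Labor input: 0.67 × 0.1 = 0.067 pp.
TFP growth = -0.2 − 0.001 = -0.201%.

-0.201%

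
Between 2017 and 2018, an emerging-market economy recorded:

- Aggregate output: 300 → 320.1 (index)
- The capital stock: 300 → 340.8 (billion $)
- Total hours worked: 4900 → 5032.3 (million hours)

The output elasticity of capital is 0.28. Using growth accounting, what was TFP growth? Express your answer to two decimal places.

TFP growth was 0.95%.

Aggregate output growth = (320.1 − 300) / 300 = 6.7%.
The capital stock growth = (340.8 − 300) / 300 = 13.6%.
Total hours worked growth = (5032.3 − 4900) / 4900 = 2.7%.
Labor's share = 1 − 0.28 = 0.72.
The capital stock: 0.28 × 13.6 = 3.808 pp.
Total hours worked: 0.72 × 2.7 = 1.944 pp.
TFP growth = 6.7 − 5.752 = 0.948%.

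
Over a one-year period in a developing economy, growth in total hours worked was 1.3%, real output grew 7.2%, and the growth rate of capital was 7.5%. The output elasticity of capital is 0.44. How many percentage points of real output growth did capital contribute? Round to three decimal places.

3.300 pp

Contribution = share × growth = 0.44 × 7.5 = 3.3 pp.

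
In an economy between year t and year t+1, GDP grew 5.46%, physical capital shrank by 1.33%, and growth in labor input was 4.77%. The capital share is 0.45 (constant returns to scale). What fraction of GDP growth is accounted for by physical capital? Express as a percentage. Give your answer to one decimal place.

Physical capital accounted for -11.0% of growth.

Physical capital contributed 0.45 × (-1.33) = -0.5985 pp.
Share of growth = -0.5985 / 5.46 × 100 = -10.962%.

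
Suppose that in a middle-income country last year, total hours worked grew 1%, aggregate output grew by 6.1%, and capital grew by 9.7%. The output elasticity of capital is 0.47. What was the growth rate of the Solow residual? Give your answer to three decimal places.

Labor's share = 1 − 0.47 = 0.53.
Capital: 0.47 × 9.7 = 4.559 pp.
Total hours worked: 0.53 × 1 = 0.53 pp.
TFP growth = 6.1 − 5.089 = 1.011%.

1.011%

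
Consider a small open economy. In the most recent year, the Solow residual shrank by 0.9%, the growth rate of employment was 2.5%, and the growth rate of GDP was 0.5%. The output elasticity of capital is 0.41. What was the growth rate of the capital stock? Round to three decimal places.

Labor's share = 1 − 0.41 = 0.59.
gY = gA + 0.59×2.5 + 0.41×g.
0.41×g = 0.5 + 0.9 − 1.475 = -0.075.
g = -0.075 / 0.41 = -0.18293%.

-0.183%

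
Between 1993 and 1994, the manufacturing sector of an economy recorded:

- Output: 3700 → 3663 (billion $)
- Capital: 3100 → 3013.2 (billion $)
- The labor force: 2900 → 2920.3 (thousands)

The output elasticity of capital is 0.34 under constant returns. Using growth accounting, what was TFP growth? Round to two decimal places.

-0.51%

Output growth = (3663 − 3700) / 3700 = -1%.
Capital growth = (3013.2 − 3100) / 3100 = -2.8%.
The labor force growth = (2920.3 − 2900) / 2900 = 0.7%.
Labor's share = 1 − 0.34 = 0.66.
Capital: 0.34 × (-2.8) = -0.952 pp.
The labor force: 0.66 × 0.7 = 0.462 pp.
TFP growth = -1 + 0.49 = -0.51%.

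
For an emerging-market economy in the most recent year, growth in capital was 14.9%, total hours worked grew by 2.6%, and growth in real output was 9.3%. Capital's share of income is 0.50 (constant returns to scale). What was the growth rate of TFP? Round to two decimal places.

Labor's share = 1 − 0.5 = 0.5.
Capital: 0.5 × 14.9 = 7.45 pp.
Total hours worked: 0.5 × 2.6 = 1.3 pp.
TFP growth = 9.3 − 8.75 = 0.55%.

0.55%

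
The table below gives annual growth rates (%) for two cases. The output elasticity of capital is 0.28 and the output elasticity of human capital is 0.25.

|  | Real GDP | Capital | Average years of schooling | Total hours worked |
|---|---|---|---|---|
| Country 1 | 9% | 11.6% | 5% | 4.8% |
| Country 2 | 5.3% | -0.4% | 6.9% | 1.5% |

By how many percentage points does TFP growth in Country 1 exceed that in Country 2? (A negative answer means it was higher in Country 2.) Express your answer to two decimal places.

Labor's share = 1 − 0.28 − 0.25 = 0.47.
Country 1: TFP = 9 − 3.248 − 1.25 − 2.256 = 2.246%.
Country 2: TFP = 5.3 + 0.112 − 1.725 − 0.705 = 2.982%.
Difference = 2.246 − (2.982) = -0.736 pp.

-0.74 percentage points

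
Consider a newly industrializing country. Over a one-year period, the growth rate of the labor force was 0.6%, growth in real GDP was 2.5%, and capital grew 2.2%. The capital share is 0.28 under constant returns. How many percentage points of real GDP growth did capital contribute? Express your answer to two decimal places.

0.62 percentage points

Contribution = share × growth = 0.28 × 2.2 = 0.616 pp.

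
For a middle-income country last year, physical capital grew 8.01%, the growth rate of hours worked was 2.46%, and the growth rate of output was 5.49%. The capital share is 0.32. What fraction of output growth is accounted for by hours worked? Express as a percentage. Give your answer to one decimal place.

30.5%

Labor's share = 1 − 0.32 = 0.68.
Hours worked contributed 0.68 × 2.46 = 1.6728 pp.
Share of growth = 1.6728 / 5.49 × 100 = 30.47%.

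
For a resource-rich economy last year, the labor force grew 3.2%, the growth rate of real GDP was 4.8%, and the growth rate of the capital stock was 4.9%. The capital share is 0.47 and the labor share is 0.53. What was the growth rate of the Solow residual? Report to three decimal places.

0.801%

Labor's share = 1 − 0.47 = 0.53.
The capital stock: 0.47 × 4.9 = 2.303 pp.
The labor force: 0.53 × 3.2 = 1.696 pp.
TFP growth = 4.8 − 3.999 = 0.801%.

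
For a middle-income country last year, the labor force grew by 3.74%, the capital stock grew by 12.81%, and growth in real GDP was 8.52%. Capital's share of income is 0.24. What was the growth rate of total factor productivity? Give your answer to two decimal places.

Labor's share = 1 − 0.24 = 0.76.
The capital stock: 0.24 × 12.81 = 3.0744 pp.
The labor force: 0.76 × 3.74 = 2.8424 pp.
TFP growth = 8.52 − 5.9168 = 2.6032%.

2.60%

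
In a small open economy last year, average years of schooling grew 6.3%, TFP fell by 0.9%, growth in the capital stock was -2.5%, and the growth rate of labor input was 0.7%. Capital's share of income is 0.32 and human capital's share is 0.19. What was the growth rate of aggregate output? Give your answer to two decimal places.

-0.16%

Labor's share = 1 − 0.32 − 0.19 = 0.49.
The capital stock: 0.32 × (-2.5) = -0.8 pp.
Average years of schooling: 0.19 × 6.3 = 1.197 pp.
Labor input: 0.49 × 0.7 = 0.343 pp.
Output growth = -0.9 + 0.74 = -0.16%.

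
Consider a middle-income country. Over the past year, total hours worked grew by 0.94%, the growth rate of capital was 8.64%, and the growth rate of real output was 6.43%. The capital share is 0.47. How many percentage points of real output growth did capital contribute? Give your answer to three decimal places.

Contribution = share × growth = 0.47 × 8.64 = 4.0608 pp.

4.061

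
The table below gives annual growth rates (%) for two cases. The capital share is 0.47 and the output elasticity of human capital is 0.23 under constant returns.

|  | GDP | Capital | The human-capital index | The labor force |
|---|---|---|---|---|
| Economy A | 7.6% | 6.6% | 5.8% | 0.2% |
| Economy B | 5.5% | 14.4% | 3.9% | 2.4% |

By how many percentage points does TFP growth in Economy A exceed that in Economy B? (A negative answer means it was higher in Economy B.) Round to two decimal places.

Labor's share = 1 − 0.47 − 0.23 = 0.3.
Economy A: TFP = 7.6 − 3.102 − 1.334 − 0.06 = 3.104%.
Economy B: TFP = 5.5 − 6.768 − 0.897 − 0.72 = -2.885%.
Difference = 3.104 − (-2.885) = 5.989 pp.

5.99 percentage points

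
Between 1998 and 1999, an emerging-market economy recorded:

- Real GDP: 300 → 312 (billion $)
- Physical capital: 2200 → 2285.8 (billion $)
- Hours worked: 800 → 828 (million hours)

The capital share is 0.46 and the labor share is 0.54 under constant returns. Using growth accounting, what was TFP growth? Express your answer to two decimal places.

Real GDP growth = (312 − 300) / 300 = 4%.
Physical capital growth = (2285.8 − 2200) / 2200 = 3.9%.
Hours worked growth = (828 − 800) / 800 = 3.5%.
Labor's share = 1 − 0.46 = 0.54.
Physical capital: 0.46 × 3.9 = 1.794 pp.
Hours worked: 0.54 × 3.5 = 1.89 pp.
TFP growth = 4 − 3.684 = 0.316%.

0.32%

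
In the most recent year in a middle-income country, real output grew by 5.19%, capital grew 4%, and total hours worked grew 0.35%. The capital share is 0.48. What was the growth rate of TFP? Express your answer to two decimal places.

TFP growth was 3.09%.

Labor's share = 1 − 0.48 = 0.52.
Capital: 0.48 × 4 = 1.92 pp.
Total hours worked: 0.52 × 0.35 = 0.182 pp.
TFP growth = 5.19 − 2.102 = 3.088%.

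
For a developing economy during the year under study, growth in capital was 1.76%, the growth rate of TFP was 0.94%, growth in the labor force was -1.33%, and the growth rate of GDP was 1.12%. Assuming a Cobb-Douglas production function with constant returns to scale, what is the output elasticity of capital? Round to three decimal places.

gY = gA + α·gK + (1−α)·gL, so gY − gA − gL = α(gK − gL).
1.12 − 0.94 + 1.33 = α × (1.76 − (-1.33)).
1.51 = 3.09 α, so α = 0.48867.

The output elasticity of capital is 0.489.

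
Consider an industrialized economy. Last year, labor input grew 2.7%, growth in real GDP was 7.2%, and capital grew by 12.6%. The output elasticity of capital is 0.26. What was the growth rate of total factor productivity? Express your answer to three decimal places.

Total factor productivity growth was 1.926%.

Labor's share = 1 − 0.26 = 0.74.
Capital: 0.26 × 12.6 = 3.276 pp.
Labor input: 0.74 × 2.7 = 1.998 pp.
TFP growth = 7.2 − 5.274 = 1.926%.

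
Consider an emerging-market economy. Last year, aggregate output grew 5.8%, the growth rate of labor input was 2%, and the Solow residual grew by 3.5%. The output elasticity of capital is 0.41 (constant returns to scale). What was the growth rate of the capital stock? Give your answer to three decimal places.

2.732%

Labor's share = 1 − 0.41 = 0.59.
gY = gA + 0.59×2 + 0.41×g.
0.41×g = 5.8 − 3.5 − 1.18 = 1.12.
g = 1.12 / 0.41 = 2.73171%.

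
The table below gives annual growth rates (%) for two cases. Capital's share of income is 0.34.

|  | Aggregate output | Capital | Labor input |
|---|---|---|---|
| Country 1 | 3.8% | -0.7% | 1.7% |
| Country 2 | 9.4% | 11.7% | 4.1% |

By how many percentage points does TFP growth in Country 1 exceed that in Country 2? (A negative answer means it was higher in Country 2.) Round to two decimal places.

Labor's share = 1 − 0.34 = 0.66.
Country 1: TFP = 3.8 + 0.238 − 1.122 = 2.916%.
Country 2: TFP = 9.4 − 3.978 − 2.706 = 2.716%.
Difference = 2.916 − (2.716) = 0.2 pp.

0.20 percentage points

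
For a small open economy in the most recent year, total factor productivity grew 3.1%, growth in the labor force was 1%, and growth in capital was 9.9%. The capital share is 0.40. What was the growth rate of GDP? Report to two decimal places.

GDP grew 7.66%.

Labor's share = 1 − 0.4 = 0.6.
Capital: 0.4 × 9.9 = 3.96 pp.
The labor force: 0.6 × 1 = 0.6 pp.
Output growth = 3.1 + 4.56 = 7.66%.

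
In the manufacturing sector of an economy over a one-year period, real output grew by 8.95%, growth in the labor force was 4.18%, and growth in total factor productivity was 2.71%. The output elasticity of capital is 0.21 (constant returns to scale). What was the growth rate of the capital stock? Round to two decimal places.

13.99%

Labor's share = 1 − 0.21 = 0.79.
gY = gA + 0.79×4.18 + 0.21×g.
0.21×g = 8.95 − 2.71 − 3.3022 = 2.9378.
g = 2.9378 / 0.21 = 13.9895%.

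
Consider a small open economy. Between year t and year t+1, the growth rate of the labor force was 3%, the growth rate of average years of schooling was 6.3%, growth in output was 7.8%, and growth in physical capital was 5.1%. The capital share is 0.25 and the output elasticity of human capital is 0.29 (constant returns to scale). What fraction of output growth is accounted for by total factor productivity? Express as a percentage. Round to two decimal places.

Total factor productivity accounted for 42.54% of growth.

Labor's share = 1 − 0.25 − 0.29 = 0.46.
Physical capital: 0.25 × 5.1 = 1.275 pp.
Average years of schooling: 0.29 × 6.3 = 1.827 pp.
The labor force: 0.46 × 3 = 1.38 pp.
TFP growth = 7.8 − 4.482 = 3.318%.
TFP share of growth = 3.318 / 7.8 × 100 = 42.5385%.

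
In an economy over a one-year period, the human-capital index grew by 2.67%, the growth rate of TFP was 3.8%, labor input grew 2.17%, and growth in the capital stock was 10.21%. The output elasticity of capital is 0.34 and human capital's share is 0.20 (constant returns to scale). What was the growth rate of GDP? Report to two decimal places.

Labor's share = 1 − 0.34 − 0.2 = 0.46.
The capital stock: 0.34 × 10.21 = 3.4714 pp.
The human-capital index: 0.2 × 2.67 = 0.534 pp.
Labor input: 0.46 × 2.17 = 0.9982 pp.
Output growth = 3.8 + 5.0036 = 8.8036%.

8.80%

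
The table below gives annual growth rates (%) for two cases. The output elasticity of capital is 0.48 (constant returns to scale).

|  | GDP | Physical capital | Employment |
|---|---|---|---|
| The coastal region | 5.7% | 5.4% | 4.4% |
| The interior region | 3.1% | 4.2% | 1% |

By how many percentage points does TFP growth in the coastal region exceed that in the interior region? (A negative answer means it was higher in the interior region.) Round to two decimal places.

0.26 percentage points

Labor's share = 1 − 0.48 = 0.52.
The coastal region: TFP = 5.7 − 2.592 − 2.288 = 0.82%.
The interior region: TFP = 3.1 − 2.016 − 0.52 = 0.564%.
Difference = 0.82 − (0.564) = 0.256 pp.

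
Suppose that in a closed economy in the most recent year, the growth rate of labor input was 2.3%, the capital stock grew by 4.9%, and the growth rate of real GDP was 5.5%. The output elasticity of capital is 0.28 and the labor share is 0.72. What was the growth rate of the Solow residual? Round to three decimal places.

2.472%

Labor's share = 1 − 0.28 = 0.72.
The capital stock: 0.28 × 4.9 = 1.372 pp.
Labor input: 0.72 × 2.3 = 1.656 pp.
TFP growth = 5.5 − 3.028 = 2.472%.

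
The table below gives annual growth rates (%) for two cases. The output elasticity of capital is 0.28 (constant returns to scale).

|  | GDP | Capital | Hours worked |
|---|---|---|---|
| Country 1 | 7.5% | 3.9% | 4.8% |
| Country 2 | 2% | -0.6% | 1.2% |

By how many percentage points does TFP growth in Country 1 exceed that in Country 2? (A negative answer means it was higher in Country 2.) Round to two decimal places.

Labor's share = 1 − 0.28 = 0.72.
Country 1: TFP = 7.5 − 1.092 − 3.456 = 2.952%.
Country 2: TFP = 2 + 0.168 − 0.864 = 1.304%.
Difference = 2.952 − (1.304) = 1.648 pp.

1.65 percentage points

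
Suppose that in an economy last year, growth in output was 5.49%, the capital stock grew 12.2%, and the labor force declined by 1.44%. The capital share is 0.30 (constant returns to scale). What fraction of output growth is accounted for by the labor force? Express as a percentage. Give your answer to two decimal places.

The labor force accounted for -18.36% of growth.

Labor's share = 1 − 0.3 = 0.7.
The labor force contributed 0.7 × (-1.44) = -1.008 pp.
Share of growth = -1.008 / 5.49 × 100 = -18.3607%.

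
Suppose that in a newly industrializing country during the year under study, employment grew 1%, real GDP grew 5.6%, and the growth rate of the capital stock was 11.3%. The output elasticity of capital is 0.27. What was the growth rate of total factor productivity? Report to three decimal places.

Labor's share = 1 − 0.27 = 0.73.
The capital stock: 0.27 × 11.3 = 3.051 pp.
Employment: 0.73 × 1 = 0.73 pp.
TFP growth = 5.6 − 3.781 = 1.819%.

1.819%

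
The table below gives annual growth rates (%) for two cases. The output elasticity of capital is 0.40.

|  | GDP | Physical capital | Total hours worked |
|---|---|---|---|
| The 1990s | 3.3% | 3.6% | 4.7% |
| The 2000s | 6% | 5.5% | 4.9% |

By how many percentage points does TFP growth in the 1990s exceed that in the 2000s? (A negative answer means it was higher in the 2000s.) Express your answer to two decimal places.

Labor's share = 1 − 0.4 = 0.6.
The 1990s: TFP = 3.3 − 1.44 − 2.82 = -0.96%.
The 2000s: TFP = 6 − 2.2 − 2.94 = 0.86%.
Difference = -0.96 − (0.86) = -1.82 pp.

-1.82 percentage points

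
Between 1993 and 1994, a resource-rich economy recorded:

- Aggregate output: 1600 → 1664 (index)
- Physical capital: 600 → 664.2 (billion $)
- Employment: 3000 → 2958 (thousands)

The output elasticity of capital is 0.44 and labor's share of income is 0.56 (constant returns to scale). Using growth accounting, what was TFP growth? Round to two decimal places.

Aggregate output growth = (1664 − 1600) / 1600 = 4%.
Physical capital growth = (664.2 − 600) / 600 = 10.7%.
Employment growth = (2958 − 3000) / 3000 = -1.4%.
Labor's share = 1 − 0.44 = 0.56.
Physical capital: 0.44 × 10.7 = 4.708 pp.
Employment: 0.56 × (-1.4) = -0.784 pp.
TFP growth = 4 − 3.924 = 0.076%.

TFP grew 0.08%.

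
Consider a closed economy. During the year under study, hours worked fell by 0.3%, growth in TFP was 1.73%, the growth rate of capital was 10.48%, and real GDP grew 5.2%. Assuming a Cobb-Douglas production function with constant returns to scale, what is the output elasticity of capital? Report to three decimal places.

0.350

gY = gA + α·gK + (1−α)·gL, so gY − gA − gL = α(gK − gL).
5.2 − 1.73 + 0.3 = α × (10.48 − (-0.3)).
3.77 = 10.78 α, so α = 0.34972.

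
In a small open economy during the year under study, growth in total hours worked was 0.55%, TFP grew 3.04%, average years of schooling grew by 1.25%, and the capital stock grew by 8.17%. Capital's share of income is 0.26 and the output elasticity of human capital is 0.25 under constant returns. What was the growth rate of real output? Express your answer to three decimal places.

5.746%

Labor's share = 1 − 0.26 − 0.25 = 0.49.
The capital stock: 0.26 × 8.17 = 2.1242 pp.
Average years of schooling: 0.25 × 1.25 = 0.3125 pp.
Total hours worked: 0.49 × 0.55 = 0.2695 pp.
Output growth = 3.04 + 2.7062 = 5.7462%.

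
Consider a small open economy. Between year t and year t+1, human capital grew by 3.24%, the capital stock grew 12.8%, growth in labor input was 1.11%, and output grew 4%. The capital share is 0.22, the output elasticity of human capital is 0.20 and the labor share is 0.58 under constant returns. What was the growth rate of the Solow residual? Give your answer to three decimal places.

-0.108%

Labor's share = 1 − 0.22 − 0.2 = 0.58.
The capital stock: 0.22 × 12.8 = 2.816 pp.
Human capital: 0.2 × 3.24 = 0.648 pp.
Labor input: 0.58 × 1.11 = 0.6438 pp.
TFP growth = 4 − 4.1078 = -0.1078%.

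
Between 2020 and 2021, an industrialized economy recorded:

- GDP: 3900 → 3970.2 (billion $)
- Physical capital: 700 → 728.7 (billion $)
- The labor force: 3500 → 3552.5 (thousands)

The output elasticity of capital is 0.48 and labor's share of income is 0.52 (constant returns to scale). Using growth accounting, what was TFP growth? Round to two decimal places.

GDP growth = (3970.2 − 3900) / 3900 = 1.8%.
Physical capital growth = (728.7 − 700) / 700 = 4.1%.
The labor force growth = (3552.5 − 3500) / 3500 = 1.5%.
Labor's share = 1 − 0.48 = 0.52.
Physical capital: 0.48 × 4.1 = 1.968 pp.
The labor force: 0.52 × 1.5 = 0.78 pp.
TFP growth = 1.8 − 2.748 = -0.948%.

-0.95%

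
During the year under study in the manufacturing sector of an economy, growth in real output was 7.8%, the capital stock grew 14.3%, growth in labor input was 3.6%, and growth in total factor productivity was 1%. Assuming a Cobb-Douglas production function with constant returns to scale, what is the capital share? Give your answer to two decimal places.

The capital share is 0.30.

gY = gA + α·gK + (1−α)·gL, so gY − gA − gL = α(gK − gL).
7.8 − 1 − 3.6 = α × (14.3 − 3.6).
3.2 = 10.7 α, so α = 0.2991.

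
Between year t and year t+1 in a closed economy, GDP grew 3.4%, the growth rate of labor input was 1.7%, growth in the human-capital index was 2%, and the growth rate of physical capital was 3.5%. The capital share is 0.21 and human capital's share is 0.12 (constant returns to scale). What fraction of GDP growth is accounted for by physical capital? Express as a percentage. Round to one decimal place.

Physical capital contributed 0.21 × 3.5 = 0.735 pp.
Share of growth = 0.735 / 3.4 × 100 = 21.618%.

21.6%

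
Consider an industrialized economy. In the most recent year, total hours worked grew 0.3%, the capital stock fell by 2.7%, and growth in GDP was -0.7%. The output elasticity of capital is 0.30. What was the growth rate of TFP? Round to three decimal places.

-0.100%

Labor's share = 1 − 0.3 = 0.7.
The capital stock: 0.3 × (-2.7) = -0.81 pp.
Total hours worked: 0.7 × 0.3 = 0.21 pp.
TFP growth = -0.7 + 0.6 = -0.1%.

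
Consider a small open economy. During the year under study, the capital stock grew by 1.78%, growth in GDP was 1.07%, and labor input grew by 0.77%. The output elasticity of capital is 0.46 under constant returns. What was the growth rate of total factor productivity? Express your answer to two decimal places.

Labor's share = 1 − 0.46 = 0.54.
The capital stock: 0.46 × 1.78 = 0.8188 pp.
Labor input: 0.54 × 0.77 = 0.4158 pp.
TFP growth = 1.07 − 1.2346 = -0.1646%.

-0.16%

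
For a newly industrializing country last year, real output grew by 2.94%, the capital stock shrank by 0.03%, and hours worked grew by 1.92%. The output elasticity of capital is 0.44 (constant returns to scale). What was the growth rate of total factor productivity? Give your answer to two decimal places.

1.88%

Labor's share = 1 − 0.44 = 0.56.
The capital stock: 0.44 × (-0.03) = -0.0132 pp.
Hours worked: 0.56 × 1.92 = 1.0752 pp.
TFP growth = 2.94 − 1.062 = 1.878%.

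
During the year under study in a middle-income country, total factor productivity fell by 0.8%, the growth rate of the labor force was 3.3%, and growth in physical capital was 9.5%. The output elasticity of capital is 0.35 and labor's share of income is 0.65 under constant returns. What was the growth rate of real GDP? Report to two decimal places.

Labor's share = 1 − 0.35 = 0.65.
Physical capital: 0.35 × 9.5 = 3.325 pp.
The labor force: 0.65 × 3.3 = 2.145 pp.
Output growth = -0.8 + 5.47 = 4.67%.

4.67%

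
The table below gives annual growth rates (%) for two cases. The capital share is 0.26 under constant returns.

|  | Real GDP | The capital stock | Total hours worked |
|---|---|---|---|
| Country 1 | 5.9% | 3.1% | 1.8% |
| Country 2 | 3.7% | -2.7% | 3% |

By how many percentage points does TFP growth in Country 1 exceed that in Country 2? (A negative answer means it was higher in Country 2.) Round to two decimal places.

1.58 percentage points

Labor's share = 1 − 0.26 = 0.74.
Country 1: TFP = 5.9 − 0.806 − 1.332 = 3.762%.
Country 2: TFP = 3.7 + 0.702 − 2.22 = 2.182%.
Difference = 3.762 − (2.182) = 1.58 pp.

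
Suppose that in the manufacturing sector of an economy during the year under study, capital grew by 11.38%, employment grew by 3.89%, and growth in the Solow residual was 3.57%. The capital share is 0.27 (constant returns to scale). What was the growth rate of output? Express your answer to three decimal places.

9.482%

Labor's share = 1 − 0.27 = 0.73.
Capital: 0.27 × 11.38 = 3.0726 pp.
Employment: 0.73 × 3.89 = 2.8397 pp.
Output growth = 3.57 + 5.9123 = 9.4823%.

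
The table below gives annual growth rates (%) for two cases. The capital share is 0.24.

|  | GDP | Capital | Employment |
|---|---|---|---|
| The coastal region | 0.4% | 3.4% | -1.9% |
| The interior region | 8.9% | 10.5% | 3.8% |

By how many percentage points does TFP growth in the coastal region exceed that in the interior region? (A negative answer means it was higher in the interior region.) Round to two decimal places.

Labor's share = 1 − 0.24 = 0.76.
The coastal region: TFP = 0.4 − 0.816 + 1.444 = 1.028%.
The interior region: TFP = 8.9 − 2.52 − 2.888 = 3.492%.
Difference = 1.028 − (3.492) = -2.464 pp.

-2.46 percentage points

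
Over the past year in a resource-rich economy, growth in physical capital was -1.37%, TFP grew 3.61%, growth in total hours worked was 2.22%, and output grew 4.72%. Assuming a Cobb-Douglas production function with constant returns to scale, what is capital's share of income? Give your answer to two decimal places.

gY = gA + α·gK + (1−α)·gL, so gY − gA − gL = α(gK − gL).
4.72 − 3.61 − 2.22 = α × (-1.37 − 2.22).
-1.11 = -3.59 α, so α = 0.3092.

Capital's share of income is 0.31.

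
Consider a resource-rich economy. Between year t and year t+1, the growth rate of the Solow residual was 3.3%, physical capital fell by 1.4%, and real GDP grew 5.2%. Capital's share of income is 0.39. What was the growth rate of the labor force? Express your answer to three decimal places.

Labor's share = 1 − 0.39 = 0.61.
gY = gA + 0.39×(-1.4) + 0.61×g.
0.61×g = 5.2 − 3.3 + 0.546 = 2.446.
g = 2.446 / 0.61 = 4.00984%.

4.010%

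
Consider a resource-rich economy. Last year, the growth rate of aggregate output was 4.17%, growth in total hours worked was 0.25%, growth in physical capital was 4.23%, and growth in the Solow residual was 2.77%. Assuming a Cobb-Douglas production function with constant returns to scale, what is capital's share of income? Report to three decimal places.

gY = gA + α·gK + (1−α)·gL, so gY − gA − gL = α(gK − gL).
4.17 − 2.77 − 0.25 = α × (4.23 − 0.25).
1.15 = 3.98 α, so α = 0.28894.

α = 0.289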